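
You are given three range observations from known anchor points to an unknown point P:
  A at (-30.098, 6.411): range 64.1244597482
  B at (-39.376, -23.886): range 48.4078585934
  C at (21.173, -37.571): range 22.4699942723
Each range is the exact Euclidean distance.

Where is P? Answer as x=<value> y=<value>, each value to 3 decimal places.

x=1.916 y=-49.150

eq1: (x + 30.098)² + (y − 6.411)² = 64.1244597482²
eq2: (x + 39.376)² + (y + 23.886)² = 48.4078585934²
eq3: (x − 21.173)² + (y + 37.571)² = 22.4699942723²
eq3−eq1, eq3−eq2 (x²,y² cancel):
  -102.542·x + 87.964·y = -4519.931140
  -121.098·x + 27.370·y = -1577.285729
det = -102.542·27.370 − 87.964·-121.098 = 7845.689932
x = (-4519.931140·27.370 − 87.964·-1577.285729) / 7845.689932 = 1.916192
y = (-102.542·-1577.285729 − -4519.931140·-121.098) / 7845.689932 = -49.150118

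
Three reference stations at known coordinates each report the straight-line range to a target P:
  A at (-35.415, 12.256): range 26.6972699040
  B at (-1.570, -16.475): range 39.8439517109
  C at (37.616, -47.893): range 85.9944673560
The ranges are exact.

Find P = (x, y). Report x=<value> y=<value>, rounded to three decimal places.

x=-41.323 y=-13.779

eq1: (x + 35.415)² + (y − 12.256)² = 26.6972699040²
eq2: (x + 1.570)² + (y + 16.475)² = 39.8439517109²
eq3: (x − 37.616)² + (y + 47.893)² = 85.9944673560²
eq1−eq2, eq1−eq3 (x²,y² cancel):
  67.690·x − 57.462·y = -2005.337504
  146.062·x − 120.298·y = -4378.033052
det = 67.690·-120.298 − -57.462·146.062 = 250.043024
x = (-2005.337504·-120.298 − -57.462·-4378.033052) / 250.043024 = -41.322665
y = (67.690·-4378.033052 − -2005.337504·146.062) / 250.043024 = -13.779432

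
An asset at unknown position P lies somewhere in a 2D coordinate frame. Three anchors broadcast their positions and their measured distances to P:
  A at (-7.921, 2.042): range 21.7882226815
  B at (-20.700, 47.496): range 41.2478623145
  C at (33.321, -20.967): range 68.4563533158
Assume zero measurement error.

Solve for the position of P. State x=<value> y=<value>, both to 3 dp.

x=-29.110 y=7.115

eq1: (x + 7.921)² + (y − 2.042)² = 21.7882226815²
eq2: (x + 20.700)² + (y − 47.496)² = 41.2478623145²
eq3: (x − 33.321)² + (y + 20.967)² = 68.4563533158²
eq1−eq2, eq1−eq3 (x²,y² cancel):
  -25.558·x + 90.908·y = 1390.788513
  82.484·x − 46.018·y = -2728.553537
det = -25.558·-46.018 − 90.908·82.484 = -6322.327428
x = (1390.788513·-46.018 − 90.908·-2728.553537) / -6322.327428 = -29.110488
y = (-25.558·-2728.553537 − 1390.788513·82.484) / -6322.327428 = 7.114695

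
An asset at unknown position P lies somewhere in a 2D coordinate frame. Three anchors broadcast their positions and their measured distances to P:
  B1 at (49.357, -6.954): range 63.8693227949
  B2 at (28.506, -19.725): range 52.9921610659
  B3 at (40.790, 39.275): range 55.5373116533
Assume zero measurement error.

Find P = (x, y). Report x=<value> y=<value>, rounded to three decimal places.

x=-9.962 y=16.722

eq1: (x − 49.357)² + (y + 6.954)² = 63.8693227949²
eq2: (x − 28.506)² + (y + 19.725)² = 52.9921610659²
eq3: (x − 40.790)² + (y − 39.275)² = 55.5373116533²
eq1−eq3, eq1−eq2 (x²,y² cancel):
  -17.134·x + 92.458·y = 1716.775569
  -41.702·x − 25.542·y = -11.682644
det = -17.134·-25.542 − 92.458·-41.702 = 4293.320144
x = (1716.775569·-25.542 − 92.458·-11.682644) / 4293.320144 = -9.961924
y = (-17.134·-11.682644 − 1716.775569·-41.702) / 4293.320144 = 16.722057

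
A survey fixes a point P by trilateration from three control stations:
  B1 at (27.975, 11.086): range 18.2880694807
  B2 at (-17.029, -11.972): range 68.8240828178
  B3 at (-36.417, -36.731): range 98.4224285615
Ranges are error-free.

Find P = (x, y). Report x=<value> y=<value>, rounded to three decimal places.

eq1: (x − 27.975)² + (y − 11.086)² = 18.2880694807²
eq2: (x + 17.029)² + (y + 11.972)² = 68.8240828178²
eq3: (x + 36.417)² + (y + 36.731)² = 98.4224285615²
eq2−eq1, eq2−eq3 (x²,y² cancel):
  90.008·x + 46.116·y = 4874.485286
  -38.776·x − 49.518·y = -2708.171443
det = 90.008·-49.518 − 46.116·-38.776 = -2668.822128
x = (4874.485286·-49.518 − 46.116·-2708.171443) / -2668.822128 = 43.646494
y = (90.008·-2708.171443 − 4874.485286·-38.776) / -2668.822128 = 20.512440

x=43.646 y=20.512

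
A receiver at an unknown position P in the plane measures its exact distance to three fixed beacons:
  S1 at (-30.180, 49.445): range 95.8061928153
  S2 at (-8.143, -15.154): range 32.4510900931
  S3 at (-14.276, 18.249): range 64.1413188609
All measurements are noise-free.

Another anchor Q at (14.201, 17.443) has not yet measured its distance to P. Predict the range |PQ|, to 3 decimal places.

71.380

eq1: (x + 30.180)² + (y − 49.445)² = 95.8061928153²
eq2: (x + 8.143)² + (y + 15.154)² = 32.4510900931²
eq3: (x + 14.276)² + (y − 18.249)² = 64.1413188609²
eq3−eq1, eq3−eq2 (x²,y² cancel):
  -31.808·x + 62.392·y = -2245.907549
  12.266·x − 66.806·y = 2820.157525
det = -31.808·-66.806 − 62.392·12.266 = 1359.664976
x = (-2245.907549·-66.806 − 62.392·2820.157525) / 1359.664976 = -19.059966
y = (-31.808·2820.157525 − -2245.907549·12.266) / 1359.664976 = -45.713665
|P − Q| = √((-19.059966 − 14.201)² + (-45.713665 − 17.443)²) = 71.379662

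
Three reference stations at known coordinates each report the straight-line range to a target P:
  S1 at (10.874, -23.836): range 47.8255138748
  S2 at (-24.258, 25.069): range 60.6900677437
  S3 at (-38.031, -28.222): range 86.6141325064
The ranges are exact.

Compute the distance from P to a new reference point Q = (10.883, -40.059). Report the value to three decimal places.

eq1: (x − 10.874)² + (y + 23.836)² = 47.8255138748²
eq2: (x + 24.258)² + (y − 25.069)² = 60.6900677437²
eq3: (x + 38.031)² + (y + 28.222)² = 86.6141325064²
eq3−eq2, eq3−eq1 (x²,y² cancel):
  27.546·x + 106.582·y = 2792.790707
  97.810·x + 8.772·y = 3658.288699
det = 27.546·8.772 − 106.582·97.810 = -10183.151908
x = (2792.790707·8.772 − 106.582·3658.288699) / -10183.151908 = 35.883719
y = (27.546·3658.288699 − 2792.790707·97.810) / -10183.151908 = 16.929104
|P − Q| = √((35.883719 − 10.883)² + (16.929104 − -40.059)²) = 62.230860

62.231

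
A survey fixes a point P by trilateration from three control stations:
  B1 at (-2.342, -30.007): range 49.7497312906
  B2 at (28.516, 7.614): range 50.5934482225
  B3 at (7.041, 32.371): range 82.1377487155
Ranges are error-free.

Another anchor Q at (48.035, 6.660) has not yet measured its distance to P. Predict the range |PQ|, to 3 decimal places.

46.379

eq1: (x + 2.342)² + (y + 30.007)² = 49.7497312906²
eq2: (x − 28.516)² + (y − 7.614)² = 50.5934482225²
eq3: (x − 7.041)² + (y − 32.371)² = 82.1377487155²
eq1−eq3, eq1−eq2 (x²,y² cancel):
  18.766·x + 124.756·y = -4080.021692
  61.716·x + 75.242·y = -119.431001
det = 18.766·75.242 − 124.756·61.716 = -6287.449924
x = (-4080.021692·75.242 − 124.756·-119.431001) / -6287.449924 = 46.455918
y = (18.766·-119.431001 − -4080.021692·61.716) / -6287.449924 = -39.691986
|P − Q| = √((46.455918 − 48.035)² + (-39.691986 − 6.660)²) = 46.378876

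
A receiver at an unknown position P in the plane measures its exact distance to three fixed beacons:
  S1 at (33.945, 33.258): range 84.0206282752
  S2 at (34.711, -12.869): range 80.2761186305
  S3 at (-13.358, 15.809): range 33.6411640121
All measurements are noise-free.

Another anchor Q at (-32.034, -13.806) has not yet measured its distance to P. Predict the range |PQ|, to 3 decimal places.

20.083

eq1: (x − 33.945)² + (y − 33.258)² = 84.0206282752²
eq2: (x − 34.711)² + (y + 12.869)² = 80.2761186305²
eq3: (x + 13.358)² + (y − 15.809)² = 33.6411640121²
eq3−eq1, eq3−eq2 (x²,y² cancel):
  94.606·x + 34.898·y = -4097.741116
  96.138·x − 57.356·y = -4370.423269
det = 94.606·-57.356 − 34.898·96.138 = -8781.245660
x = (-4097.741116·-57.356 − 34.898·-4370.423269) / -8781.245660 = -44.133724
y = (94.606·-4370.423269 − -4097.741116·96.138) / -8781.245660 = 2.222877
|P − Q| = √((-44.133724 − -32.034)² + (2.222877 − -13.806)²) = 20.083033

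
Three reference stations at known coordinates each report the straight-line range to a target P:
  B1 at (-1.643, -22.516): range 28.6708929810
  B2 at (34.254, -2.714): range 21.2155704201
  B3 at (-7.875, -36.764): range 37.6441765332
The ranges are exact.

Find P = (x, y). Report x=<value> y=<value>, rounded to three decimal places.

eq1: (x + 1.643)² + (y + 22.516)² = 28.6708929810²
eq2: (x − 34.254)² + (y + 2.714)² = 21.2155704201²
eq3: (x + 7.875)² + (y + 36.764)² = 37.6441765332²
eq3−eq2, eq3−eq1 (x²,y² cancel):
  84.258·x + 68.100·y = 734.078590
  12.464·x + 28.496·y = -308.873693
det = 84.258·28.496 − 68.100·12.464 = 1552.217568
x = (734.078590·28.496 − 68.100·-308.873693) / 1552.217568 = 27.027527
y = (84.258·-308.873693 − 734.078590·12.464) / 1552.217568 = -22.660892

x=27.028 y=-22.661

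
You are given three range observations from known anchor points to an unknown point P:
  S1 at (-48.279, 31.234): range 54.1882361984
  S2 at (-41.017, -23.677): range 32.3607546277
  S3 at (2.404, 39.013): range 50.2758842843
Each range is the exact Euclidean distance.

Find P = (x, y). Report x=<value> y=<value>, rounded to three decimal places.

eq1: (x + 48.279)² + (y − 31.234)² = 54.1882361984²
eq2: (x + 41.017)² + (y + 23.677)² = 32.3607546277²
eq3: (x − 2.404)² + (y − 39.013)² = 50.2758842843²
eq3−eq2, eq3−eq1 (x²,y² cancel):
  -86.842·x − 125.380·y = 2195.647333
  -101.366·x − 15.558·y = 1369.930810
det = -86.842·-15.558 − -125.380·-101.366 = -11358.181244
x = (2195.647333·-15.558 − -125.380·1369.930810) / -11358.181244 = -12.114796
y = (-86.842·1369.930810 − 2195.647333·-101.366) / -11358.181244 = -9.120867

x=-12.115 y=-9.121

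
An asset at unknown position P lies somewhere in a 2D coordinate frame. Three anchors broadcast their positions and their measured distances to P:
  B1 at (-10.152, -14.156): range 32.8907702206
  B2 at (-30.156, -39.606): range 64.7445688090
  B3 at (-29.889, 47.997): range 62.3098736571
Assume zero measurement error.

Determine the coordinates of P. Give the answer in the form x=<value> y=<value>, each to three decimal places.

x=15.977 y=5.821

eq1: (x + 10.152)² + (y + 14.156)² = 32.8907702206²
eq2: (x + 30.156)² + (y + 39.606)² = 64.7445688090²
eq3: (x + 29.889)² + (y − 47.997)² = 62.3098736571²
eq3−eq2, eq3−eq1 (x²,y² cancel):
  -0.534·x − 175.206·y = -1028.383593
  39.474·x − 124.306·y = -92.891301
det = -0.534·-124.306 − -175.206·39.474 = 6982.461048
x = (-1028.383593·-124.306 − -175.206·-92.891301) / 6982.461048 = 15.977051
y = (-0.534·-92.891301 − -1028.383593·39.474) / 6982.461048 = 5.820873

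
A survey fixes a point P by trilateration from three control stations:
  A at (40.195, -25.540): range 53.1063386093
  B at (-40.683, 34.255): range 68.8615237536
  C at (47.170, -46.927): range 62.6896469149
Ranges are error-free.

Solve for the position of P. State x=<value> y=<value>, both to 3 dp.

x=-12.816 y=-28.716

eq1: (x − 40.195)² + (y + 25.540)² = 53.1063386093²
eq2: (x + 40.683)² + (y − 34.255)² = 68.8615237536²
eq3: (x − 47.170)² + (y + 46.927)² = 62.6896469149²
eq1−eq2, eq1−eq3 (x²,y² cancel):
  -161.756·x + 119.590·y = -1361.044364
  13.950·x − 42.774·y = 1049.513974
det = -161.756·-42.774 − 119.590·13.950 = 5250.670644
x = (-1361.044364·-42.774 − 119.590·1049.513974) / 5250.670644 = -12.816280
y = (-161.756·1049.513974 − -1361.044364·13.950) / 5250.670644 = -28.716068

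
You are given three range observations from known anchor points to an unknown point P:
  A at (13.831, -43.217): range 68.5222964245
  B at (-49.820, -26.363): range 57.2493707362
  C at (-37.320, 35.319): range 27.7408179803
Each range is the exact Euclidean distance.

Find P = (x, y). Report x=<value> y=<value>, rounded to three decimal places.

x=-14.890 y=18.996

eq1: (x − 13.831)² + (y + 43.217)² = 68.5222964245²
eq2: (x + 49.820)² + (y + 26.363)² = 57.2493707362²
eq3: (x + 37.320)² + (y − 35.319)² = 27.7408179803²
eq2−eq3, eq2−eq1 (x²,y² cancel):
  25.000·x + 123.364·y = 1971.111459
  127.302·x − 33.708·y = -2535.849177
det = 25.000·-33.708 − 123.364·127.302 = -16547.183928
x = (1971.111459·-33.708 − 123.364·-2535.849177) / -16547.183928 = -14.890163
y = (25.000·-2535.849177 − 1971.111459·127.302) / -16547.183928 = 18.995538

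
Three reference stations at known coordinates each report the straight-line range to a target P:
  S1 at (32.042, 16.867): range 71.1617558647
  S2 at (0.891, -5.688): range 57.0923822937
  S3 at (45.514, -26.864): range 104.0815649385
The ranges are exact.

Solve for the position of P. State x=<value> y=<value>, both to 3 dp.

x=-35.926 y=37.948

eq1: (x − 32.042)² + (y − 16.867)² = 71.1617558647²
eq2: (x − 0.891)² + (y + 5.688)² = 57.0923822937²
eq3: (x − 45.514)² + (y + 26.864)² = 104.0815649385²
eq3−eq1, eq3−eq2 (x²,y² cancel):
  -26.944·x + 87.462·y = 4286.963423
  -89.246·x + 42.352·y = 4813.380577
det = -26.944·42.352 − 87.462·-89.246 = 6664.501364
x = (4286.963423·42.352 − 87.462·4813.380577) / 6664.501364 = -35.925631
y = (-26.944·4813.380577 − 4286.963423·-89.246) / 6664.501364 = 37.947717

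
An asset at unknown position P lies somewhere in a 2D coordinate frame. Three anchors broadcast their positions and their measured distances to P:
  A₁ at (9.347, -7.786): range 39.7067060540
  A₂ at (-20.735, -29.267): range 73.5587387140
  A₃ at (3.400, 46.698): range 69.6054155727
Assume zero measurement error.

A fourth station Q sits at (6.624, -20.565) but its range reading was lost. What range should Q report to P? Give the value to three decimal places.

eq1: (x − 9.347)² + (y + 7.786)² = 39.7067060540²
eq2: (x + 20.735)² + (y + 29.267)² = 73.5587387140²
eq3: (x − 3.400)² + (y − 46.698)² = 69.6054155727²
eq2−eq3, eq2−eq1 (x²,y² cancel):
  48.270·x + 151.930·y = 1471.739854
  60.164·x + 42.962·y = 2695.756227
det = 48.270·42.962 − 151.930·60.164 = -7066.940780
x = (1471.739854·42.962 − 151.930·2695.756227) / -7066.940780 = 49.008102
y = (48.270·2695.756227 − 1471.739854·60.164) / -7066.940780 = -5.883507
|P − Q| = √((49.008102 − 6.624)² + (-5.883507 − -20.565)²) = 44.854859

44.855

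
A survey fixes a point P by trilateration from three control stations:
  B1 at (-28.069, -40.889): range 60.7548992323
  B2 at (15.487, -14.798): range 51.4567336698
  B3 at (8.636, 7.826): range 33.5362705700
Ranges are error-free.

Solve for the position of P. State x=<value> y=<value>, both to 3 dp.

eq1: (x + 28.069)² + (y + 40.889)² = 60.7548992323²
eq2: (x − 15.487)² + (y + 14.798)² = 51.4567336698²
eq3: (x − 8.636)² + (y − 7.826)² = 33.5362705700²
eq2−eq1, eq2−eq3 (x²,y² cancel):
  -87.112·x − 52.182·y = 957.588768
  -13.702·x + 45.248·y = 1200.112795
det = -87.112·45.248 − -52.182·-13.702 = -4656.641540
x = (957.588768·45.248 − -52.182·1200.112795) / -4656.641540 = -22.753150
y = (-87.112·1200.112795 − 957.588768·-13.702) / -4656.641540 = 19.632893

x=-22.753 y=19.633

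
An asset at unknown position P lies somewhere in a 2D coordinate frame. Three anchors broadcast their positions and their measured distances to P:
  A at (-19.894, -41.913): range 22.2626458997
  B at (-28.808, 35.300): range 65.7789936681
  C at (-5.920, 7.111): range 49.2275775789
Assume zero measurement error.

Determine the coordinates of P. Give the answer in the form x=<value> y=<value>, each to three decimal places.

eq1: (x + 19.894)² + (y + 41.913)² = 22.2626458997²
eq2: (x + 28.808)² + (y − 35.300)² = 65.7789936681²
eq3: (x + 5.920)² + (y − 7.111)² = 49.2275775789²
eq3−eq1, eq3−eq2 (x²,y² cancel):
  -27.948·x − 98.048·y = 3994.587076
  -45.776·x + 56.378·y = 86.856529
det = -27.948·56.378 − -98.048·-45.776 = -6063.897592
x = (3994.587076·56.378 − -98.048·86.856529) / -6063.897592 = -38.543352
y = (-27.948·86.856529 − 3994.587076·-45.776) / -6063.897592 = -29.754584

x=-38.543 y=-29.755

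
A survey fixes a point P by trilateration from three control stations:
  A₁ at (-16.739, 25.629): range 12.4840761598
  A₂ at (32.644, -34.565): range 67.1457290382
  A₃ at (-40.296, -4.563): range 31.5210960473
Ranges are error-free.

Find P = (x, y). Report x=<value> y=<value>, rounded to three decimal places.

eq1: (x + 16.739)² + (y − 25.629)² = 12.4840761598²
eq2: (x − 32.644)² + (y + 34.565)² = 67.1457290382²
eq3: (x + 40.296)² + (y + 4.563)² = 31.5210960473²
eq2−eq3, eq2−eq1 (x²,y² cancel):
  -145.880·x + 60.004·y = 2899.188056
  -98.766·x + 120.388·y = 3029.366572
det = -145.880·120.388 − 60.004·-98.766 = -11635.846376
x = (2899.188056·120.388 − 60.004·3029.366572) / -11635.846376 = -14.373973
y = (-145.880·3029.366572 − 2899.188056·-98.766) / -11635.846376 = 13.370990

x=-14.374 y=13.371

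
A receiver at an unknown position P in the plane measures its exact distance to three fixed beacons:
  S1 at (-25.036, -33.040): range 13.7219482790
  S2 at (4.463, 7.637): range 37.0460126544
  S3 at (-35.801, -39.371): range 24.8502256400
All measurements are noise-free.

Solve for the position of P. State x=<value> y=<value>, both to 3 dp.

eq1: (x + 25.036)² + (y + 33.040)² = 13.7219482790²
eq2: (x − 4.463)² + (y − 7.637)² = 37.0460126544²
eq3: (x + 35.801)² + (y + 39.371)² = 24.8502256400²
eq2−eq3, eq2−eq1 (x²,y² cancel):
  -80.528·x − 94.016·y = 3508.418443
  -58.998·x − 81.354·y = 2824.315947
det = -80.528·-81.354 − -94.016·-58.998 = 1004.518944
x = (3508.418443·-81.354 − -94.016·2824.315947) / 1004.518944 = -19.803495
y = (-80.528·2824.315947 − 3508.418443·-58.998) / 1004.518944 = -20.354861

x=-19.803 y=-20.355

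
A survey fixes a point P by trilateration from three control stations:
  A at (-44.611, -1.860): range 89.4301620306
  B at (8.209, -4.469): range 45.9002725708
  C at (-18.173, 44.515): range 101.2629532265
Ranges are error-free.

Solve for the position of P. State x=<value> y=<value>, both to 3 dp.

x=35.682 y=-41.239

eq1: (x + 44.611)² + (y + 1.860)² = 89.4301620306²
eq2: (x − 8.209)² + (y + 4.469)² = 45.9002725708²
eq3: (x + 18.173)² + (y − 44.515)² = 101.2629532265²
eq2−eq1, eq2−eq3 (x²,y² cancel):
  -105.640·x + 5.218·y = -3984.677580
  -52.764·x + 97.968·y = -5922.867162
det = -105.640·97.968 − 5.218·-52.764 = -10074.016968
x = (-3984.677580·97.968 − 5.218·-5922.867162) / -10074.016968 = 35.682427
y = (-105.640·-5922.867162 − -3984.677580·-52.764) / -10074.016968 = -41.239176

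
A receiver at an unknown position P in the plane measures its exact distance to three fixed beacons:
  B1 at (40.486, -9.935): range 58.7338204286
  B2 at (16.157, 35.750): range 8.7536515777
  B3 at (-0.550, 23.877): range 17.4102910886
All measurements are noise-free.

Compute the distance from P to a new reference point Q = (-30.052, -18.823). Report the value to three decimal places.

eq1: (x − 40.486)² + (y + 9.935)² = 58.7338204286²
eq2: (x − 16.157)² + (y − 35.750)² = 8.7536515777²
eq3: (x + 0.550)² + (y − 23.877)² = 17.4102910886²
eq2−eq3, eq2−eq1 (x²,y² cancel):
  -33.414·x − 23.746·y = -1195.189340
  48.658·x − 91.370·y = -3174.325974
det = -33.414·-91.370 − -23.746·48.658 = 4208.470048
x = (-1195.189340·-91.370 − -23.746·-3174.325974) / 4208.470048 = 8.037815
y = (-33.414·-3174.325974 − -1195.189340·48.658) / 4208.470048 = 39.021889
|P − Q| = √((8.037815 − -30.052)² + (39.021889 − -18.823)²) = 69.259405

69.259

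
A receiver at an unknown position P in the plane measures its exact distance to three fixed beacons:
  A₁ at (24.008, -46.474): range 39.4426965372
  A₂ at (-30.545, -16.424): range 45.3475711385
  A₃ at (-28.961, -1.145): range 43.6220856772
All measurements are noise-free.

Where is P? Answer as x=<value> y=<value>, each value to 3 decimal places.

x=14.070 y=-8.304

eq1: (x − 24.008)² + (y + 46.474)² = 39.4426965372²
eq2: (x + 30.545)² + (y + 16.424)² = 45.3475711385²
eq3: (x + 28.961)² + (y + 1.145)² = 43.6220856772²
eq1−eq2, eq1−eq3 (x²,y² cancel):
  -109.106·x + 60.100·y = -2034.147837
  -105.938·x + 90.658·y = -2243.326243
det = -109.106·90.658 − 60.100·-105.938 = -3524.457948
x = (-2034.147837·90.658 − 60.100·-2243.326243) / -3524.457948 = 14.069644
y = (-109.106·-2243.326243 − -2034.147837·-105.938) / -3524.457948 = -8.303915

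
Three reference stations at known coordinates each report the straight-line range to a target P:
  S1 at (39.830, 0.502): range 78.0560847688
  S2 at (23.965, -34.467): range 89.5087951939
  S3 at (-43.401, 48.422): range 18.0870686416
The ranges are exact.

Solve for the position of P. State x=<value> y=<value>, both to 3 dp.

eq1: (x − 39.830)² + (y − 0.502)² = 78.0560847688²
eq2: (x − 23.965)² + (y + 34.467)² = 89.5087951939²
eq3: (x + 43.401)² + (y − 48.422)² = 18.0870686416²
eq1−eq3, eq1−eq2 (x²,y² cancel):
  -166.462·x + 95.840·y = 8407.266298
  -31.730·x − 69.938·y = -1743.457638
det = -166.462·-69.938 − 95.840·-31.730 = 14683.022556
x = (8407.266298·-69.938 − 95.840·-1743.457638) / 14683.022556 = -28.665379
y = (-166.462·-1743.457638 − 8407.266298·-31.730) / 14683.022556 = 37.933743

x=-28.665 y=37.934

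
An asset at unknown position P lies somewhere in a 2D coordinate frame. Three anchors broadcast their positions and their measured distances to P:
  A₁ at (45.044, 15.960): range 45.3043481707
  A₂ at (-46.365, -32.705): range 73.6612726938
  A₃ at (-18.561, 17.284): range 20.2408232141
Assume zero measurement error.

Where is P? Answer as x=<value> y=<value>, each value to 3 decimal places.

eq1: (x − 45.044)² + (y − 15.960)² = 45.3043481707²
eq2: (x + 46.365)² + (y + 32.705)² = 73.6612726938²
eq3: (x + 18.561)² + (y − 17.284)² = 20.2408232141²
eq1−eq3, eq1−eq2 (x²,y² cancel):
  -127.210·x + 2.648·y = 2.356880
  -182.818·x − 97.330·y = -2437.852418
det = -127.210·-97.330 − 2.648·-182.818 = 12865.451364
x = (2.356880·-97.330 − 2.648·-2437.852418) / 12865.451364 = 0.483935
y = (-127.210·-2437.852418 − 2.356880·-182.818) / 12865.451364 = 24.138297

x=0.484 y=24.138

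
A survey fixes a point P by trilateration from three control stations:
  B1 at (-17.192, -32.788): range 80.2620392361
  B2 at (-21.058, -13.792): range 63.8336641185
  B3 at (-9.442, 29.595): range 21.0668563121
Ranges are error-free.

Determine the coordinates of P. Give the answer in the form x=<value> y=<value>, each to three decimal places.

x=5.837 y=44.099

eq1: (x + 17.192)² + (y + 32.788)² = 80.2620392361²
eq2: (x + 21.058)² + (y + 13.792)² = 63.8336641185²
eq3: (x + 9.442)² + (y − 29.595)² = 21.0668563121²
eq1−eq2, eq1−eq3 (x²,y² cancel):
  -7.732·x + 37.992·y = 1630.299088
  15.500·x + 124.766·y = 5592.580088
det = -7.732·124.766 − 37.992·15.500 = -1553.566712
x = (1630.299088·124.766 − 37.992·5592.580088) / -1553.566712 = 5.836509
y = (-7.732·5592.580088 − 1630.299088·15.500) / -1553.566712 = 44.099468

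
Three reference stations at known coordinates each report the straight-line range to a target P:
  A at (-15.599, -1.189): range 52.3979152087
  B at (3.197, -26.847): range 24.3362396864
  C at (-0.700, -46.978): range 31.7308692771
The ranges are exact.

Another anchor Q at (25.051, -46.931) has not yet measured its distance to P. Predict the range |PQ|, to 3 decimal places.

15.450

eq1: (x + 15.599)² + (y + 1.189)² = 52.3979152087²
eq2: (x − 3.197)² + (y + 26.847)² = 24.3362396864²
eq3: (x + 0.700)² + (y + 46.978)² = 31.7308692771²
eq1−eq2, eq1−eq3 (x²,y² cancel):
  37.592·x − 51.316·y = 2639.528652
  29.798·x − 91.578·y = 3701.373415
det = 37.592·-91.578 − -51.316·29.798 = -1913.486008
x = (2639.528652·-91.578 − -51.316·3701.373415) / -1913.486008 = 27.062166
y = (37.592·3701.373415 − 2639.528652·29.798) / -1913.486008 = -31.612123
|P − Q| = √((27.062166 − 25.051)² + (-31.612123 − -46.931)²) = 15.450333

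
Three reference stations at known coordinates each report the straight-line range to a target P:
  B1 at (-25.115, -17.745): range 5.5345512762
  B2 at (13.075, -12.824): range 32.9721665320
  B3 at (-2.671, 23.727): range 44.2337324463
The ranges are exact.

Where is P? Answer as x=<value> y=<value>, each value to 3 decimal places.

x=-19.614 y=-17.133

eq1: (x + 25.115)² + (y + 17.745)² = 5.5345512762²
eq2: (x − 13.075)² + (y + 12.824)² = 32.9721665320²
eq3: (x + 2.671)² + (y − 23.727)² = 44.2337324463²
eq3−eq1, eq3−eq2 (x²,y² cancel):
  -44.888·x − 82.944·y = 2301.535308
  31.492·x − 73.102·y = 634.765151
det = -44.888·-73.102 − -82.944·31.492 = 5893.475024
x = (2301.535308·-73.102 − -82.944·634.765151) / 5893.475024 = -19.614383
y = (-44.888·634.765151 − 2301.535308·31.492) / 5893.475024 = -17.133065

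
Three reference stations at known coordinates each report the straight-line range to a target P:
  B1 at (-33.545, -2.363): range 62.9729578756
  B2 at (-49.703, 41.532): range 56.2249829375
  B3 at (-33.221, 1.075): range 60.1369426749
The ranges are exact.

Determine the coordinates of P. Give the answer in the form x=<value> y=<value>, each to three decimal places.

x=6.312 y=46.392

eq1: (x + 33.545)² + (y + 2.363)² = 62.9729578756²
eq2: (x + 49.703)² + (y − 41.532)² = 56.2249829375²
eq3: (x + 33.221)² + (y − 1.075)² = 60.1369426749²
eq1−eq2, eq1−eq3 (x²,y² cancel):
  -32.316·x + 87.790·y = 3868.789156
  0.648·x + 6.876·y = 323.081221
det = -32.316·6.876 − 87.790·0.648 = -279.092736
x = (3868.789156·6.876 − 87.790·323.081221) / -279.092736 = 6.311544
y = (-32.316·323.081221 − 3868.789156·0.648) / -279.092736 = 46.391993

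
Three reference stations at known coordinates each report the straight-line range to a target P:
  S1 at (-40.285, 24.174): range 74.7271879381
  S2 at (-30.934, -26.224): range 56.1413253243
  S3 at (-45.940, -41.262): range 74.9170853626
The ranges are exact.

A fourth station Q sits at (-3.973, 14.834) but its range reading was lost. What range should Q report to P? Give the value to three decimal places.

40.178

eq1: (x + 40.285)² + (y − 24.174)² = 74.7271879381²
eq2: (x + 30.934)² + (y + 26.224)² = 56.1413253243²
eq3: (x + 45.940)² + (y + 41.262)² = 74.9170853626²
eq2−eq3, eq2−eq1 (x²,y² cancel):
  -30.012·x − 30.076·y = -292.295558
  -18.702·x + 100.796·y = -1869.651239
det = -30.012·100.796 − -30.076·-18.702 = -3587.570904
x = (-292.295558·100.796 − -30.076·-1869.651239) / -3587.570904 = 23.886316
y = (-30.012·-1869.651239 − -292.295558·-18.702) / -3587.570904 = -14.116923
|P − Q| = √((23.886316 − -3.973)² + (-14.116923 − 14.834)²) = 40.178321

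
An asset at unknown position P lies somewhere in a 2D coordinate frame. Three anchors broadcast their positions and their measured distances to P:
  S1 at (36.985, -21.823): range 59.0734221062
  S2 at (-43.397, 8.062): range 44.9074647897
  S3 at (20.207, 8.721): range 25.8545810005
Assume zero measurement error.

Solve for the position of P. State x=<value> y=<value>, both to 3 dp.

eq1: (x − 36.985)² + (y + 21.823)² = 59.0734221062²
eq2: (x + 43.397)² + (y − 8.062)² = 44.9074647897²
eq3: (x − 20.207)² + (y − 8.721)² = 25.8545810005²
eq3−eq1, eq3−eq2 (x²,y² cancel):
  33.556·x − 61.088·y = -1461.454977
  -127.208·x − 1.318·y = 115.695728
det = 33.556·-1.318 − -61.088·-127.208 = -7815.109112
x = (-1461.454977·-1.318 − -61.088·115.695728) / -7815.109112 = -1.150824
y = (33.556·115.695728 − -1461.454977·-127.208) / -7815.109112 = 23.291611

x=-1.151 y=23.292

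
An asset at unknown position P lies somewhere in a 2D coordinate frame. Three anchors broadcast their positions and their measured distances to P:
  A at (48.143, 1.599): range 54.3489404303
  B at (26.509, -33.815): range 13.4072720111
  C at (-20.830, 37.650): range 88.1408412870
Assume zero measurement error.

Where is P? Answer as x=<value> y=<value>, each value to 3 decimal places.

x=16.169 y=-42.349

eq1: (x − 48.143)² + (y − 1.599)² = 54.3489404303²
eq2: (x − 26.509)² + (y + 33.815)² = 13.4072720111²
eq3: (x + 20.830)² + (y − 37.650)² = 88.1408412870²
eq1−eq2, eq1−eq3 (x²,y² cancel):
  -43.268·x − 70.828·y = 2299.928439
  -137.946·x + 72.102·y = -5283.894427
det = -43.268·72.102 − -70.828·-137.946 = -12890.148624
x = (2299.928439·72.102 − -70.828·-5283.894427) / -12890.148624 = 16.168800
y = (-43.268·-5283.894427 − 2299.928439·-137.946) / -12890.148624 = -42.349354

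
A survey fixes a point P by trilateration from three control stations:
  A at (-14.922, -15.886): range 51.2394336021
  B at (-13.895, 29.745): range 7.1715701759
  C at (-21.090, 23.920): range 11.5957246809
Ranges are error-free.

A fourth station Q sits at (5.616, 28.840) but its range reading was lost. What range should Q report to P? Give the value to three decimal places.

24.966

eq1: (x + 14.922)² + (y + 15.886)² = 51.2394336021²
eq2: (x + 13.895)² + (y − 29.745)² = 7.1715701759²
eq3: (x + 21.090)² + (y − 23.920)² = 11.5957246809²
eq1−eq3, eq1−eq2 (x²,y² cancel):
  -12.336·x + 79.612·y = 3032.942145
  2.054·x + 91.262·y = 3176.853107
det = -12.336·91.262 − 79.612·2.054 = -1289.331080
x = (3032.942145·91.262 − 79.612·3176.853107) / -1289.331080 = -18.518701
y = (-12.336·3176.853107 − 3032.942145·2.054) / -1289.331080 = 35.227044
|P − Q| = √((-18.518701 − 5.616)² + (35.227044 − 28.840)²) = 24.965539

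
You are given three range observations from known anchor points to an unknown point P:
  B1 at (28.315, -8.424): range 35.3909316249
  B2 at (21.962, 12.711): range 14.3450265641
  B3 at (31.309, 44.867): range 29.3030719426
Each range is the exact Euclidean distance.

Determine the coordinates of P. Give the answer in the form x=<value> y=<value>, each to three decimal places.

x=11.888 y=22.924

eq1: (x − 28.315)² + (y + 8.424)² = 35.3909316249²
eq2: (x − 21.962)² + (y − 12.711)² = 14.3450265641²
eq3: (x − 31.309)² + (y − 44.867)² = 29.3030719426²
eq2−eq3, eq2−eq1 (x²,y² cancel):
  18.694·x + 64.312·y = 1696.511967
  12.706·x − 42.270·y = -817.934218
det = 18.694·-42.270 − 64.312·12.706 = -1607.343652
x = (1696.511967·-42.270 − 64.312·-817.934218) / -1607.343652 = 11.888295
y = (18.694·-817.934218 − 1696.511967·12.706) / -1607.343652 = 22.923750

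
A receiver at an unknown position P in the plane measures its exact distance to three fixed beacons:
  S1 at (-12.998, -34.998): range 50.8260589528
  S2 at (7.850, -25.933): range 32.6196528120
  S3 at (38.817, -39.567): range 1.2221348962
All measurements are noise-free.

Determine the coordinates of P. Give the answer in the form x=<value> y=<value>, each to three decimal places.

x=37.655 y=-39.188

eq1: (x + 12.998)² + (y + 34.998)² = 50.8260589528²
eq2: (x − 7.850)² + (y + 25.933)² = 32.6196528120²
eq3: (x − 38.817)² + (y + 39.567)² = 1.2221348962²
eq2−eq3, eq2−eq1 (x²,y² cancel):
  61.934·x − 27.268·y = 3400.712125
  -41.696·x − 18.130·y = -859.581500
det = 61.934·-18.130 − -27.268·-41.696 = -2259.829948
x = (3400.712125·-18.130 − -27.268·-859.581500) / -2259.829948 = 37.655036
y = (61.934·-859.581500 − 3400.712125·-41.696) / -2259.829948 = -39.188246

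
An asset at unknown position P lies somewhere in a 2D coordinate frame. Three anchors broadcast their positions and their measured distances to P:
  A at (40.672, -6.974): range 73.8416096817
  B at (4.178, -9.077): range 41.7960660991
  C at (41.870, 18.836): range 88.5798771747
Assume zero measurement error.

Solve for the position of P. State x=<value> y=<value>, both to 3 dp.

eq1: (x − 40.672)² + (y + 6.974)² = 73.8416096817²
eq2: (x − 4.178)² + (y + 9.077)² = 41.7960660991²
eq3: (x − 41.870)² + (y − 18.836)² = 88.5798771747²
eq3−eq1, eq3−eq2 (x²,y² cancel):
  -2.396·x − 51.620·y = 1988.767784
  -75.384·x − 55.826·y = 4091.439316
det = -2.396·-55.826 − -51.620·-75.384 = -3757.562984
x = (1988.767784·-55.826 − -51.620·4091.439316) / -3757.562984 = -26.659606
y = (-2.396·4091.439316 − 1988.767784·-75.384) / -3757.562984 = -37.289643

x=-26.660 y=-37.290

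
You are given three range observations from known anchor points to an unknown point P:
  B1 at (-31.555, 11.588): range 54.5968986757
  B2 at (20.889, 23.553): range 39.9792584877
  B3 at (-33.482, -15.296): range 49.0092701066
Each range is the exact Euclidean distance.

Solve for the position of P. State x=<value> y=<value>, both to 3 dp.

x=15.521 y=-16.064

eq1: (x + 31.555)² + (y − 11.588)² = 54.5968986757²
eq2: (x − 20.889)² + (y − 23.553)² = 39.9792584877²
eq3: (x + 33.482)² + (y + 15.296)² = 49.0092701066²
eq2−eq3, eq2−eq1 (x²,y² cancel):
  -108.742·x − 77.698·y = -439.649637
  -104.888·x − 23.930·y = -1243.574597
det = -108.742·-23.930 − -77.698·-104.888 = -5547.391764
x = (-439.649637·-23.930 − -77.698·-1243.574597) / -5547.391764 = 15.521248
y = (-108.742·-1243.574597 − -439.649637·-104.888) / -5547.391764 = -16.064273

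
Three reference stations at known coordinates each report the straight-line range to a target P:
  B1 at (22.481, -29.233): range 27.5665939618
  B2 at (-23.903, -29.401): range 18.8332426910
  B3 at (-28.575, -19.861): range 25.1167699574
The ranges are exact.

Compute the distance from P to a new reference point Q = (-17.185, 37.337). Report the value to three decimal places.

eq1: (x − 22.481)² + (y + 29.233)² = 27.5665939618²
eq2: (x + 23.903)² + (y + 29.401)² = 18.8332426910²
eq3: (x + 28.575)² + (y + 19.861)² = 25.1167699574²
eq3−eq2, eq3−eq1 (x²,y² cancel):
  9.344·x − 19.080·y = 500.943367
  102.112·x − 18.744·y = 19.908734
det = 9.344·-18.744 − -19.080·102.112 = 1773.153024
x = (500.943367·-18.744 − -19.080·19.908734) / 1773.153024 = -5.081244
y = (9.344·19.908734 − 500.943367·102.112) / 1773.153024 = -28.743318
|P − Q| = √((-5.081244 − -17.185)² + (-28.743318 − 37.337)²) = 67.179680

67.180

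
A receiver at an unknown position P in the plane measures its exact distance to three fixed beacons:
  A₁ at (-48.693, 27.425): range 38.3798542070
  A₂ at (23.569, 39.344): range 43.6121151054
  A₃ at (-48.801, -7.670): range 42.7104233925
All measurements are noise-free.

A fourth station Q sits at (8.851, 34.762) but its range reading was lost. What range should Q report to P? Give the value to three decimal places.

29.221

eq1: (x + 48.693)² + (y − 27.425)² = 38.3798542070²
eq2: (x − 23.569)² + (y − 39.344)² = 43.6121151054²
eq3: (x + 48.801)² + (y + 7.670)² = 42.7104233925²
eq3−eq2, eq3−eq1 (x²,y² cancel):
  144.740·x + 94.028·y = -414.754722
  0.216·x + 70.190·y = 1033.939430
det = 144.740·70.190 − 94.028·0.216 = 10138.990552
x = (-414.754722·70.190 − 94.028·1033.939430) / 10138.990552 = -12.459908
y = (144.740·1033.939430 − -414.754722·0.216) / 10138.990552 = 14.768924
|P − Q| = √((-12.459908 − 8.851)² + (14.768924 − 34.762)²) = 29.221189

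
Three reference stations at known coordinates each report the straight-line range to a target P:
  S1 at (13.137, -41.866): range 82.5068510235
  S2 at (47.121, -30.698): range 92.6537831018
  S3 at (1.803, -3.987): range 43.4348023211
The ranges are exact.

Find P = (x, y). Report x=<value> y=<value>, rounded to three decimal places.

eq1: (x − 13.137)² + (y + 41.866)² = 82.5068510235²
eq2: (x − 47.121)² + (y + 30.698)² = 92.6537831018²
eq3: (x − 1.803)² + (y + 3.987)² = 43.4348023211²
eq3−eq2, eq3−eq1 (x²,y² cancel):
  90.636·x − 53.422·y = -3554.532603
  22.668·x − 75.758·y = -3014.602666
det = 90.636·-75.758 − -53.422·22.668 = -5655.432192
x = (-3554.532603·-75.758 − -53.422·-3014.602666) / -5655.432192 = -19.138799
y = (90.636·-3014.602666 − -3554.532603·22.668) / -5655.432192 = 34.065899

x=-19.139 y=34.066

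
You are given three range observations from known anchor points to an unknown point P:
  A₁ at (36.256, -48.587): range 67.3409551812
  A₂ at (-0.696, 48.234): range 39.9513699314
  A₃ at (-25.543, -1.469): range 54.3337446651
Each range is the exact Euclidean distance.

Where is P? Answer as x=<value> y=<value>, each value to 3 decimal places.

x=25.241 y=17.847

eq1: (x − 36.256)² + (y + 48.587)² = 67.3409551812²
eq2: (x + 0.696)² + (y − 48.234)² = 39.9513699314²
eq3: (x + 25.543)² + (y + 1.469)² = 54.3337446651²
eq3−eq1, eq3−eq2 (x²,y² cancel):
  123.598·x − 94.236·y = 1437.942860
  49.694·x + 99.406·y = 3028.444212
det = 123.598·99.406 − -94.236·49.694 = 16969.346572
x = (1437.942860·99.406 − -94.236·3028.444212) / 16969.346572 = 25.241315
y = (123.598·3028.444212 − 1437.942860·49.694) / 16969.346572 = 17.847035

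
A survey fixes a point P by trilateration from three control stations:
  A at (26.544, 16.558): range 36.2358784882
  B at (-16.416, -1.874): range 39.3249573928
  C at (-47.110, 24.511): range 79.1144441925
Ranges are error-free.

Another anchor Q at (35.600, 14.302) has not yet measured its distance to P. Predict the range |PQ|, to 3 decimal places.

eq1: (x − 26.544)² + (y − 16.558)² = 36.2358784882²
eq2: (x + 16.416)² + (y + 1.874)² = 39.3249573928²
eq3: (x + 47.110)² + (y − 24.511)² = 79.1144441925²
eq3−eq1, eq3−eq2 (x²,y² cancel):
  147.308·x − 15.906·y = 3104.666469
  61.388·x − 52.770·y = 2165.498717
det = 147.308·-52.770 − -15.906·61.388 = -6797.005632
x = (3104.666469·-52.770 − -15.906·2165.498717) / -6797.005632 = 19.036151
y = (147.308·2165.498717 − 3104.666469·61.388) / -6797.005632 = -18.891557
|P − Q| = √((19.036151 − 35.600)² + (-18.891557 − 14.302)²) = 37.096810

37.097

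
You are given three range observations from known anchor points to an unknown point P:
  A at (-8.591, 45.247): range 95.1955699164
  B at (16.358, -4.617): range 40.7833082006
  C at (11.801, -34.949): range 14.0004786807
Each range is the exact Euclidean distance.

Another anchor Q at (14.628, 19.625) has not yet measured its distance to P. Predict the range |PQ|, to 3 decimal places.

eq1: (x + 8.591)² + (y − 45.247)² = 95.1955699164²
eq2: (x − 16.358)² + (y + 4.617)² = 40.7833082006²
eq3: (x − 11.801)² + (y + 34.949)² = 14.0004786807²
eq3−eq2, eq3−eq1 (x²,y² cancel):
  9.114·x + 60.664·y = -2539.060173
  -40.784·x + 160.392·y = -8105.783040
det = 9.114·160.392 − 60.664·-40.784 = 3935.933264
x = (-2539.060173·160.392 − 60.664·-8105.783040) / 3935.933264 = 21.464867
y = (9.114·-8105.783040 − -2539.060173·-40.784) / 3935.933264 = -45.079305
|P − Q| = √((21.464867 − 14.628)² + (-45.079305 − 19.625)²) = 65.064505

65.065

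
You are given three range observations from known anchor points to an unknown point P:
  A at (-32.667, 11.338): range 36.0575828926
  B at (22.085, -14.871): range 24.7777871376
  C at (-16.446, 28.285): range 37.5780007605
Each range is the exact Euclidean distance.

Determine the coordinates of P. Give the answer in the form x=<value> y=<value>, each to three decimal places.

eq1: (x + 32.667)² + (y − 11.338)² = 36.0575828926²
eq2: (x − 22.085)² + (y + 14.871)² = 24.7777871376²
eq3: (x + 16.446)² + (y − 28.285)² = 37.5780007605²
eq3−eq2, eq3−eq1 (x²,y² cancel):
  77.062·x − 86.312·y = 436.549131
  -32.442·x − 33.894·y = 237.127849
det = 77.062·-33.894 − -86.312·-32.442 = -5412.073332
x = (436.549131·-33.894 − -86.312·237.127849) / -5412.073332 = -1.047765
y = (77.062·237.127849 − 436.549131·-32.442) / -5412.073332 = -5.993280

x=-1.048 y=-5.993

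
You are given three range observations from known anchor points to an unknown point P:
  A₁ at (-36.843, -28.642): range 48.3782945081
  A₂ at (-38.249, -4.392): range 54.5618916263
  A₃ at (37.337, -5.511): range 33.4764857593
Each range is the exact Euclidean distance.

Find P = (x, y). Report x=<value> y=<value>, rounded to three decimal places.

eq1: (x + 36.843)² + (y + 28.642)² = 48.3782945081²
eq2: (x + 38.249)² + (y + 4.392)² = 54.5618916263²
eq3: (x − 37.337)² + (y + 5.511)² = 33.4764857593²
eq1−eq2, eq1−eq3 (x²,y² cancel):
  -2.812·x + 48.500·y = -1332.035786
  148.360·x + 46.262·y = 466.436158
det = -2.812·46.262 − 48.500·148.360 = -7325.548744
x = (-1332.035786·46.262 − 48.500·466.436158) / -7325.548744 = 11.500134
y = (-2.812·466.436158 − -1332.035786·148.360) / -7325.548744 = -26.797885

x=11.500 y=-26.798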